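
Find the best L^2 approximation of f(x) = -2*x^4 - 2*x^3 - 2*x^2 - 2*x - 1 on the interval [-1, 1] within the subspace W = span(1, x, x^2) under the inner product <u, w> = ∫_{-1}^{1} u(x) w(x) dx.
g(x) = -26*x^2/7 - 16*x/5 - 29/35

The best approximation g ∈ W is the orthogonal projection of f onto W. Writing g = a_0 + a_1 x + a_2 x^2, the coefficients solve the normal equations G · a = b where
  G_{ij} = <φ_i, φ_j> and b_i = <f, φ_i>, with φ_0 = 1, φ_1 = x, φ_2 = x^2.
G =
  [2, 0, 2/3]
  [0, 2/3, 0]
  [2/3, 0, 2/5],
b = (-62/15, -32/15, -214/105).
Solving gives a_0 = -29/35, a_1 = -16/5, a_2 = -26/7, so
  g(x) = -26*x^2/7 - 16*x/5 - 29/35.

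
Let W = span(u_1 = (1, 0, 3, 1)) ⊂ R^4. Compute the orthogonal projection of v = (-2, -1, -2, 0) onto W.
proj_W(v) = (-8/11, 0, -24/11, -8/11)

Set up U = [u_1 | ... | u_1] ∈ R^(4×1). The projector onto W = col(U) is P = U (U^T U)^(-1) U^T.
Compute U^T U =
  [11],
and U^T v = (-8).
Solve U^T U · c = U^T v for the coefficients: c = (-8/11). The projection is proj_W(v) = U c.
Check: (v - proj_W(v)) · u_1 = 0  (should be 0).
Result: proj_W(v) = (-8/11, 0, -24/11, -8/11).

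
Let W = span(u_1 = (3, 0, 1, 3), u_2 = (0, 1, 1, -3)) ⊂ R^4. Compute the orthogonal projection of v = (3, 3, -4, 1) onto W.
proj_W(v) = (168/145, -12/145, 44/145, 204/145)

Set up U = [u_1 | ... | u_2] ∈ R^(4×2). The projector onto W = col(U) is P = U (U^T U)^(-1) U^T.
Compute U^T U =
  [19, -8]
  [-8, 11],
and U^T v = (8, -4).
Solve U^T U · c = U^T v for the coefficients: c = (56/145, -12/145). The projection is proj_W(v) = U c.
Check: (v - proj_W(v)) · u_1 = 0  (should be 0).
Check: (v - proj_W(v)) · u_2 = 0  (should be 0).
Result: proj_W(v) = (168/145, -12/145, 44/145, 204/145).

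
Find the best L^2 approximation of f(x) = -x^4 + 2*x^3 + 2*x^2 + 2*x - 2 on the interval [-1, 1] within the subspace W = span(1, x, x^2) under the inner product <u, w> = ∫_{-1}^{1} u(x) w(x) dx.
g(x) = 8*x^2/7 + 16*x/5 - 67/35

The best approximation g ∈ W is the orthogonal projection of f onto W. Writing g = a_0 + a_1 x + a_2 x^2, the coefficients solve the normal equations G · a = b where
  G_{ij} = <φ_i, φ_j> and b_i = <f, φ_i>, with φ_0 = 1, φ_1 = x, φ_2 = x^2.
G =
  [2, 0, 2/3]
  [0, 2/3, 0]
  [2/3, 0, 2/5],
b = (-46/15, 32/15, -86/105).
Solving gives a_0 = -67/35, a_1 = 16/5, a_2 = 8/7, so
  g(x) = 8*x^2/7 + 16*x/5 - 67/35.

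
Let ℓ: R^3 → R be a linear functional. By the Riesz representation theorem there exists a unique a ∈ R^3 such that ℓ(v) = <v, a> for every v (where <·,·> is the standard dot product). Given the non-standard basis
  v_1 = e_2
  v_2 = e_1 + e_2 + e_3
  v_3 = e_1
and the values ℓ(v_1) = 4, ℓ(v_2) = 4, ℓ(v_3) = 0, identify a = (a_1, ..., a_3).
a = (0, 4, 0)

Write a = (a_1, ..., a_3) in the standard basis. For each basis vector v_i, ℓ(v_i) = <v_i, a> is a linear equation in the a_j's. Collect the n equations into a matrix system V a = ℓ, where row i of V is v_i (expressed in the standard basis). Since V is invertible (lower-triangular with 1s on the diagonal, up to permutation), solve by back-substitution:
  V =
[[0, 1, 0],
 [1, 1, 1],
 [1, 0, 0]]
  V a = (4, 4, 0)
Solving gives a = (0, 4, 0).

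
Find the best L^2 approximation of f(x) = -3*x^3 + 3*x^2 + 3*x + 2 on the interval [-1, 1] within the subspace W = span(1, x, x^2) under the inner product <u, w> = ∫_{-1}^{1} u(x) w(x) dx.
g(x) = 3*x^2 + 6*x/5 + 2

The best approximation g ∈ W is the orthogonal projection of f onto W. Writing g = a_0 + a_1 x + a_2 x^2, the coefficients solve the normal equations G · a = b where
  G_{ij} = <φ_i, φ_j> and b_i = <f, φ_i>, with φ_0 = 1, φ_1 = x, φ_2 = x^2.
G =
  [2, 0, 2/3]
  [0, 2/3, 0]
  [2/3, 0, 2/5],
b = (6, 4/5, 38/15).
Solving gives a_0 = 2, a_1 = 6/5, a_2 = 3, so
  g(x) = 3*x^2 + 6*x/5 + 2.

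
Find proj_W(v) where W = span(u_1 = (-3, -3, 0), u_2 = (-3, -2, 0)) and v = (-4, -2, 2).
proj_W(v) = (-4, -2, 0)

Set up U = [u_1 | ... | u_2] ∈ R^(3×2). The projector onto W = col(U) is P = U (U^T U)^(-1) U^T.
Compute U^T U =
  [18, 15]
  [15, 13],
and U^T v = (18, 16).
Solve U^T U · c = U^T v for the coefficients: c = (-2/3, 2). The projection is proj_W(v) = U c.
Check: (v - proj_W(v)) · u_1 = 0  (should be 0).
Check: (v - proj_W(v)) · u_2 = 0  (should be 0).
Result: proj_W(v) = (-4, -2, 0).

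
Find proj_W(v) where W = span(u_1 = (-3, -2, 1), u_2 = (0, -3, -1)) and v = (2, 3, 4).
proj_W(v) = (9/23, 456/115, 127/115)

Set up U = [u_1 | ... | u_2] ∈ R^(3×2). The projector onto W = col(U) is P = U (U^T U)^(-1) U^T.
Compute U^T U =
  [14, 5]
  [5, 10],
and U^T v = (-8, -13).
Solve U^T U · c = U^T v for the coefficients: c = (-3/23, -142/115). The projection is proj_W(v) = U c.
Check: (v - proj_W(v)) · u_1 = 0  (should be 0).
Check: (v - proj_W(v)) · u_2 = 0  (should be 0).
Result: proj_W(v) = (9/23, 456/115, 127/115).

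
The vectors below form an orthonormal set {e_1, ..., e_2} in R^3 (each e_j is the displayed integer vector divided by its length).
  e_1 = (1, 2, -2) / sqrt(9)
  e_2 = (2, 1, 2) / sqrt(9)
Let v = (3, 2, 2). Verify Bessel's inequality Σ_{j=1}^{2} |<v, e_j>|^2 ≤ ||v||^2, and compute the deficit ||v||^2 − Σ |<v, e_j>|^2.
Σ |<v, e_j>|^2 = 17; ||v||^2 = 17; deficit = 0

Write each e_j = u_j / sqrt(<u_j, u_j>) where u_j is the displayed integer vector. Then <v, e_j> = <v, u_j> / sqrt(<u_j, u_j>), so |<v, e_j>|^2 = <v, u_j>^2 / <u_j, u_j>.
Coefficients: <v, e_1> = 3/sqrt(9), <v, e_2> = 12/sqrt(9).
Square and sum: Σ |<v, e_j>|^2 = 17.
Compute ||v||^2 = v·v = 17.
Deficit = 17 − 17 = 0 ≥ 0, confirming Bessel's inequality. (The deficit equals ||v − Σ <v,e_j> e_j||^2, the squared distance from v to span{e_j}.)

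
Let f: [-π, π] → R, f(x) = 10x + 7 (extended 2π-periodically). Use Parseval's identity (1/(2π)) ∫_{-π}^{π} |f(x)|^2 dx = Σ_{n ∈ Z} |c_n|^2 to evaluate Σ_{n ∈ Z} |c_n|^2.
Σ |c_n|^2 = 100π^2/3 + 49

Expand and integrate term by term over [-π, π]:
  ∫ (10x)^2 dx = 100·(2π^3/3); ∫ 2·10·(7)·x dx = 0 (odd integrand); ∫ 7^2 dx = 49·2π.
So (1/(2π)) ∫_{-π}^{π} (10x + 7)^2 dx = 100π^2/3 + 49 = 100π^2/3 + 49.
Parseval ⇒ Σ |c_n|^2 = 100π^2/3 + 49.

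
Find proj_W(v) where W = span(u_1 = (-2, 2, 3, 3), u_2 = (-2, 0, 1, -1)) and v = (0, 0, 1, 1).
proj_W(v) = (-6/35, 18/35, 3/5, 33/35)

Set up U = [u_1 | ... | u_2] ∈ R^(4×2). The projector onto W = col(U) is P = U (U^T U)^(-1) U^T.
Compute U^T U =
  [26, 4]
  [4, 6],
and U^T v = (6, 0).
Solve U^T U · c = U^T v for the coefficients: c = (9/35, -6/35). The projection is proj_W(v) = U c.
Check: (v - proj_W(v)) · u_1 = 0  (should be 0).
Check: (v - proj_W(v)) · u_2 = 0  (should be 0).
Result: proj_W(v) = (-6/35, 18/35, 3/5, 33/35).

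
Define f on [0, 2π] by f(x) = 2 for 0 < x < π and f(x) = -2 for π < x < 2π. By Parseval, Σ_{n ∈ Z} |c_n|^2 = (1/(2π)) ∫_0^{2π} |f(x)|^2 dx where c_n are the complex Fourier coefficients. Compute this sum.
Σ |c_n|^2 = 4

Parseval equates the L^2 energy of f (normalised by 1/(2π)) with the ℓ^2 sum of its Fourier coefficients: (1/(2π)) ∫_0^{2π} |f|^2 = Σ |c_n|^2.
Compute the left side: (1/(2π)) [∫_0^π 2^2 dx + ∫_π^{2π} (-2)^2 dx] = (1/(2π)) · (4π + 4π) = (4 + 4)/2 = 4.
So Σ_{n ∈ Z} |c_n|^2 = 4.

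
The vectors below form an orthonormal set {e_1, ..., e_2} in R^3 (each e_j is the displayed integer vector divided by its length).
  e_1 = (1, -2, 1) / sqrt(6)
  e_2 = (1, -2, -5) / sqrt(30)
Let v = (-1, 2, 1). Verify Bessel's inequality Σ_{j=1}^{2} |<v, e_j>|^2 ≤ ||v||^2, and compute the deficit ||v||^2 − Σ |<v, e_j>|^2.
Σ |<v, e_j>|^2 = 6; ||v||^2 = 6; deficit = 0

Write each e_j = u_j / sqrt(<u_j, u_j>) where u_j is the displayed integer vector. Then <v, e_j> = <v, u_j> / sqrt(<u_j, u_j>), so |<v, e_j>|^2 = <v, u_j>^2 / <u_j, u_j>.
Coefficients: <v, e_1> = -4/sqrt(6), <v, e_2> = -10/sqrt(30).
Square and sum: Σ |<v, e_j>|^2 = 6.
Compute ||v||^2 = v·v = 6.
Deficit = 6 − 6 = 0 ≥ 0, confirming Bessel's inequality. (The deficit equals ||v − Σ <v,e_j> e_j||^2, the squared distance from v to span{e_j}.)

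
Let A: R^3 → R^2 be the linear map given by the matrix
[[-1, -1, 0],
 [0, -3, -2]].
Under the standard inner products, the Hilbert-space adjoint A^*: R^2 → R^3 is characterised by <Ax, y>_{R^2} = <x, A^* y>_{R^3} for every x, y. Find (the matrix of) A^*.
A^* = A^T =
[[-1, 0],
 [-1, -3],
 [0, -2]]

For real matrices with standard dot products, the defining identity <Ax, y> = <x, A^* y> gives (Ax)^T y = x^T (A^*) y, i.e. x^T A^T y = x^T (A^*) y. Since this holds for all x, y, we must have A^* = A^T. Therefore
A^* =
[[-1, 0],
 [-1, -3],
 [0, -2]].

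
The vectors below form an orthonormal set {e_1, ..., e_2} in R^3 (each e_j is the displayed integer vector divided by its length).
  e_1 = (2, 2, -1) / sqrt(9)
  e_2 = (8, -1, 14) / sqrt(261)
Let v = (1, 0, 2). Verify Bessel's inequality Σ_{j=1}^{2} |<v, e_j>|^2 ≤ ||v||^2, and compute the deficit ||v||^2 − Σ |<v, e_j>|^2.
Σ |<v, e_j>|^2 = 144/29; ||v||^2 = 5; deficit = 1/29

Write each e_j = u_j / sqrt(<u_j, u_j>) where u_j is the displayed integer vector. Then <v, e_j> = <v, u_j> / sqrt(<u_j, u_j>), so |<v, e_j>|^2 = <v, u_j>^2 / <u_j, u_j>.
Coefficients: <v, e_1> = 0/sqrt(9), <v, e_2> = 36/sqrt(261).
Square and sum: Σ |<v, e_j>|^2 = 144/29.
Compute ||v||^2 = v·v = 5.
Deficit = 5 − 144/29 = 1/29 ≥ 0, confirming Bessel's inequality. (The deficit equals ||v − Σ <v,e_j> e_j||^2, the squared distance from v to span{e_j}.)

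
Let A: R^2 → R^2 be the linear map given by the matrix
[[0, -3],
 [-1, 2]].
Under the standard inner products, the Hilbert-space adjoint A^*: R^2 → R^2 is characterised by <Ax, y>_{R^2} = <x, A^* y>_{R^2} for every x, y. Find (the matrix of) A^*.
A^* = A^T =
[[0, -1],
 [-3, 2]]

For real matrices with standard dot products, the defining identity <Ax, y> = <x, A^* y> gives (Ax)^T y = x^T (A^*) y, i.e. x^T A^T y = x^T (A^*) y. Since this holds for all x, y, we must have A^* = A^T. Therefore
A^* =
[[0, -1],
 [-3, 2]].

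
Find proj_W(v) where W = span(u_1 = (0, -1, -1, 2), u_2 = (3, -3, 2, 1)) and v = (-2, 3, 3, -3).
proj_W(v) = (-36/43, 116/43, 56/43, -4)

Set up U = [u_1 | ... | u_2] ∈ R^(4×2). The projector onto W = col(U) is P = U (U^T U)^(-1) U^T.
Compute U^T U =
  [6, 3]
  [3, 23],
and U^T v = (-12, -12).
Solve U^T U · c = U^T v for the coefficients: c = (-80/43, -12/43). The projection is proj_W(v) = U c.
Check: (v - proj_W(v)) · u_1 = 0  (should be 0).
Check: (v - proj_W(v)) · u_2 = 0  (should be 0).
Result: proj_W(v) = (-36/43, 116/43, 56/43, -4).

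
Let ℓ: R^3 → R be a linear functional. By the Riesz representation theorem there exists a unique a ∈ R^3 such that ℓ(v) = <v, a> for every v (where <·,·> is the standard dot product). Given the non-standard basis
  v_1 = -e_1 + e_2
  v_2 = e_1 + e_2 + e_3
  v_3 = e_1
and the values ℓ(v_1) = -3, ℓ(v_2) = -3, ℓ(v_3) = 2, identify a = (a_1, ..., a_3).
a = (2, -1, -4)

Write a = (a_1, ..., a_3) in the standard basis. For each basis vector v_i, ℓ(v_i) = <v_i, a> is a linear equation in the a_j's. Collect the n equations into a matrix system V a = ℓ, where row i of V is v_i (expressed in the standard basis). Since V is invertible (lower-triangular with 1s on the diagonal, up to permutation), solve by back-substitution:
  V =
[[-1, 1, 0],
 [1, 1, 1],
 [1, 0, 0]]
  V a = (-3, -3, 2)
Solving gives a = (2, -1, -4).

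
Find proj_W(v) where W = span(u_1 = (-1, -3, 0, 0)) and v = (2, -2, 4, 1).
proj_W(v) = (-2/5, -6/5, 0, 0)

Set up U = [u_1 | ... | u_1] ∈ R^(4×1). The projector onto W = col(U) is P = U (U^T U)^(-1) U^T.
Compute U^T U =
  [10],
and U^T v = (4).
Solve U^T U · c = U^T v for the coefficients: c = (2/5). The projection is proj_W(v) = U c.
Check: (v - proj_W(v)) · u_1 = 0  (should be 0).
Result: proj_W(v) = (-2/5, -6/5, 0, 0).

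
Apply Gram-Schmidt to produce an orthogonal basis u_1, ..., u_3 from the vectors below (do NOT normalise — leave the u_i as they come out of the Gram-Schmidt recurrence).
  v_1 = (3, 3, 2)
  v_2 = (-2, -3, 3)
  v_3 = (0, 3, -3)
Orthogonal basis:
  u_1 = (3, 3, 2)
  u_2 = (-17/22, -39/22, 42/11)
  u_3 = (-450/403, 30/31, 90/403)

Apply the Gram-Schmidt recurrence
  u_1 = v_1
  u_i = v_i − Σ_{j<i} ((v_i · u_j) / (u_j · u_j)) · u_j.

Step by step this gives:
  u_1 = (3, 3, 2)
  u_2 = (-17/22, -39/22, 42/11)
  u_3 = (-450/403, 30/31, 90/403)

Orthogonality check:
  u_2 · u_1 = 0 (should be 0)
  u_3 · u_1 = 0 (should be 0)
  u_3 · u_2 = 0 (should be 0)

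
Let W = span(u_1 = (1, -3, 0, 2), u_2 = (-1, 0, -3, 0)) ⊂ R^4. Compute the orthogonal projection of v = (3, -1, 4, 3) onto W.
proj_W(v) = (303/139, -315/139, 594/139, 210/139)

Set up U = [u_1 | ... | u_2] ∈ R^(4×2). The projector onto W = col(U) is P = U (U^T U)^(-1) U^T.
Compute U^T U =
  [14, -1]
  [-1, 10],
and U^T v = (12, -15).
Solve U^T U · c = U^T v for the coefficients: c = (105/139, -198/139). The projection is proj_W(v) = U c.
Check: (v - proj_W(v)) · u_1 = 0  (should be 0).
Check: (v - proj_W(v)) · u_2 = 0  (should be 0).
Result: proj_W(v) = (303/139, -315/139, 594/139, 210/139).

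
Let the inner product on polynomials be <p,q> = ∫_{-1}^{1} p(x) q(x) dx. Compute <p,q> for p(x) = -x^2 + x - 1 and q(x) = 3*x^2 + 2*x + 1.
<p,q> = -68/15

Expand the product: p(x)·q(x) = -3*x^4 + x^3 - 2*x^2 - x - 1.
∫_{-1}^{1} of each monomial x^k gives [2/(k+1) if k even, 0 if k odd]. Integrating term-by-term (or equivalently evaluating the antiderivative F(x) = -3*x^5/5 + x^4/4 - 2*x^3/3 - x^2/2 - x at the endpoints):
  F(1) − F(−1) = -151/60 − (121/60) = -68/15.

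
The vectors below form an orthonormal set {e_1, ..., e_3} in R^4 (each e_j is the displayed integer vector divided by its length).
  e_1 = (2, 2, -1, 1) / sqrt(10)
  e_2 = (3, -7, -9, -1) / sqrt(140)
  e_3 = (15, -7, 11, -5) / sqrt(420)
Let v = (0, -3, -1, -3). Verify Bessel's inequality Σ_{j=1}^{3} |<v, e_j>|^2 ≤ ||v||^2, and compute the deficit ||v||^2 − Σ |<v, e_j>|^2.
Σ |<v, e_j>|^2 = 47/3; ||v||^2 = 19; deficit = 10/3

Write each e_j = u_j / sqrt(<u_j, u_j>) where u_j is the displayed integer vector. Then <v, e_j> = <v, u_j> / sqrt(<u_j, u_j>), so |<v, e_j>|^2 = <v, u_j>^2 / <u_j, u_j>.
Coefficients: <v, e_1> = -8/sqrt(10), <v, e_2> = 33/sqrt(140), <v, e_3> = 25/sqrt(420).
Square and sum: Σ |<v, e_j>|^2 = 47/3.
Compute ||v||^2 = v·v = 19.
Deficit = 19 − 47/3 = 10/3 ≥ 0, confirming Bessel's inequality. (The deficit equals ||v − Σ <v,e_j> e_j||^2, the squared distance from v to span{e_j}.)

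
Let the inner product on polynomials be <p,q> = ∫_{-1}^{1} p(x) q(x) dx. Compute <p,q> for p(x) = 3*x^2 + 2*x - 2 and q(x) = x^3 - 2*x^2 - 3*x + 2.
<p,q> = -104/15

Expand the product: p(x)·q(x) = 3*x^5 - 4*x^4 - 15*x^3 + 4*x^2 + 10*x - 4.
∫_{-1}^{1} of each monomial x^k gives [2/(k+1) if k even, 0 if k odd]. Integrating term-by-term (or equivalently evaluating the antiderivative F(x) = x^6/2 - 4*x^5/5 - 15*x^4/4 + 4*x^3/3 + 5*x^2 - 4*x at the endpoints):
  F(1) − F(−1) = -103/60 − (313/60) = -104/15.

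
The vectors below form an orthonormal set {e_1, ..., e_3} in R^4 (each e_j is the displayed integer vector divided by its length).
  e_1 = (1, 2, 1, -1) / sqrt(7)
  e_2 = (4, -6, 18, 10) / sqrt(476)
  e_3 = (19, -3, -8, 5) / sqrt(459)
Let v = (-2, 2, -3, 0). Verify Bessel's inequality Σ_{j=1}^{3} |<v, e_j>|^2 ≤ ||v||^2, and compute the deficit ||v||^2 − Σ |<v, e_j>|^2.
Σ |<v, e_j>|^2 = 338/27; ||v||^2 = 17; deficit = 121/27

Write each e_j = u_j / sqrt(<u_j, u_j>) where u_j is the displayed integer vector. Then <v, e_j> = <v, u_j> / sqrt(<u_j, u_j>), so |<v, e_j>|^2 = <v, u_j>^2 / <u_j, u_j>.
Coefficients: <v, e_1> = -1/sqrt(7), <v, e_2> = -74/sqrt(476), <v, e_3> = -20/sqrt(459).
Square and sum: Σ |<v, e_j>|^2 = 338/27.
Compute ||v||^2 = v·v = 17.
Deficit = 17 − 338/27 = 121/27 ≥ 0, confirming Bessel's inequality. (The deficit equals ||v − Σ <v,e_j> e_j||^2, the squared distance from v to span{e_j}.)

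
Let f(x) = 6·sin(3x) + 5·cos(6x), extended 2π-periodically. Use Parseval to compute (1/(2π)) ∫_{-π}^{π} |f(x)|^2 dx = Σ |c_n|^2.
Σ |c_n|^2 = 61/2

Expand |f|^2 and use orthogonality of {sin(nx), cos(mx)} on [-π, π]:
  ∫_{-π}^{π} sin(nx)^2 dx = π, ∫ cos(mx)^2 dx = π, and cross terms integrate to 0.
So ∫_{-π}^{π} f(x)^2 dx = 6^2 · π + 5^2 · π = (36 + 25)π.
Divide by 2π: (36 + 25)/2 = 61/2.
By Parseval, this equals Σ |c_n|^2.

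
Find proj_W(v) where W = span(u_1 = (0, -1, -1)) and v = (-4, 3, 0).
proj_W(v) = (0, 3/2, 3/2)

Set up U = [u_1 | ... | u_1] ∈ R^(3×1). The projector onto W = col(U) is P = U (U^T U)^(-1) U^T.
Compute U^T U =
  [2],
and U^T v = (-3).
Solve U^T U · c = U^T v for the coefficients: c = (-3/2). The projection is proj_W(v) = U c.
Check: (v - proj_W(v)) · u_1 = 0  (should be 0).
Result: proj_W(v) = (0, 3/2, 3/2).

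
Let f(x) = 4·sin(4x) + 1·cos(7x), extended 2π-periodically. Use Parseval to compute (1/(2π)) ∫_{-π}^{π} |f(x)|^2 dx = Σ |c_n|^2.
Σ |c_n|^2 = 17/2

Expand |f|^2 and use orthogonality of {sin(nx), cos(mx)} on [-π, π]:
  ∫_{-π}^{π} sin(nx)^2 dx = π, ∫ cos(mx)^2 dx = π, and cross terms integrate to 0.
So ∫_{-π}^{π} f(x)^2 dx = 4^2 · π + 1^2 · π = (16 + 1)π.
Divide by 2π: (16 + 1)/2 = 17/2.
By Parseval, this equals Σ |c_n|^2.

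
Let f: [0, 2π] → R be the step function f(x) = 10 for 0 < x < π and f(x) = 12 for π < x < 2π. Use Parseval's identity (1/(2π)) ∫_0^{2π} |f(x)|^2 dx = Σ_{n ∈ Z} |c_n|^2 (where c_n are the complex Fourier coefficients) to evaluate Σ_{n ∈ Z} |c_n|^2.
Σ |c_n|^2 = 122

Parseval equates the L^2 energy of f (normalised by 1/(2π)) with the ℓ^2 sum of its Fourier coefficients: (1/(2π)) ∫_0^{2π} |f|^2 = Σ |c_n|^2.
Compute the left side: (1/(2π)) [∫_0^π 10^2 dx + ∫_π^{2π} 12^2 dx] = (1/(2π)) · (100π + 144π) = (100 + 144)/2 = 122.
So Σ_{n ∈ Z} |c_n|^2 = 122.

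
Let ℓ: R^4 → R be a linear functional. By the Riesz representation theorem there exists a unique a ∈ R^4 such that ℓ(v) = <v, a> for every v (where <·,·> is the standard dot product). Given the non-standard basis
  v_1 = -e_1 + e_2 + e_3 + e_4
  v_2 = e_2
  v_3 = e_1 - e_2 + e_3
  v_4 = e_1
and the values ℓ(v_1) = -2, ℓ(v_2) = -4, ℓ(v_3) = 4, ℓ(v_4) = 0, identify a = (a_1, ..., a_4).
a = (0, -4, 0, 2)

Write a = (a_1, ..., a_4) in the standard basis. For each basis vector v_i, ℓ(v_i) = <v_i, a> is a linear equation in the a_j's. Collect the n equations into a matrix system V a = ℓ, where row i of V is v_i (expressed in the standard basis). Since V is invertible (lower-triangular with 1s on the diagonal, up to permutation), solve by back-substitution:
  V =
[[-1, 1, 1, 1],
 [0, 1, 0, 0],
 [1, -1, 1, 0],
 [1, 0, 0, 0]]
  V a = (-2, -4, 4, 0)
Solving gives a = (0, -4, 0, 2).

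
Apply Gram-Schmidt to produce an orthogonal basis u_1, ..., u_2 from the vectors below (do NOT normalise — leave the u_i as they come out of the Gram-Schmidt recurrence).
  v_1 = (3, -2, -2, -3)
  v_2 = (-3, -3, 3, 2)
Orthogonal basis:
  u_1 = (3, -2, -2, -3)
  u_2 = (-33/26, -54/13, 24/13, 7/26)

Apply the Gram-Schmidt recurrence
  u_1 = v_1
  u_i = v_i − Σ_{j<i} ((v_i · u_j) / (u_j · u_j)) · u_j.

Step by step this gives:
  u_1 = (3, -2, -2, -3)
  u_2 = (-33/26, -54/13, 24/13, 7/26)

Orthogonality check:
  u_2 · u_1 = 0 (should be 0)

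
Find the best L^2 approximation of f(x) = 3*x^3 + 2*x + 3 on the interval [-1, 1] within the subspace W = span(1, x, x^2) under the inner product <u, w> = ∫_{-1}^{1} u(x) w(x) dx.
g(x) = 19*x/5 + 3

The best approximation g ∈ W is the orthogonal projection of f onto W. Writing g = a_0 + a_1 x + a_2 x^2, the coefficients solve the normal equations G · a = b where
  G_{ij} = <φ_i, φ_j> and b_i = <f, φ_i>, with φ_0 = 1, φ_1 = x, φ_2 = x^2.
G =
  [2, 0, 2/3]
  [0, 2/3, 0]
  [2/3, 0, 2/5],
b = (6, 38/15, 2).
Solving gives a_0 = 3, a_1 = 19/5, a_2 = 0, so
  g(x) = 19*x/5 + 3.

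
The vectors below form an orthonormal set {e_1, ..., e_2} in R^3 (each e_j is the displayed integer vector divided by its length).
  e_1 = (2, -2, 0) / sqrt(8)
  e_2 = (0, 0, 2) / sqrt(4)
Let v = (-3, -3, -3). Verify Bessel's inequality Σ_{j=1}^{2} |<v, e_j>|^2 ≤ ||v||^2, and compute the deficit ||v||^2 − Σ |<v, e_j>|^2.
Σ |<v, e_j>|^2 = 9; ||v||^2 = 27; deficit = 18

Write each e_j = u_j / sqrt(<u_j, u_j>) where u_j is the displayed integer vector. Then <v, e_j> = <v, u_j> / sqrt(<u_j, u_j>), so |<v, e_j>|^2 = <v, u_j>^2 / <u_j, u_j>.
Coefficients: <v, e_1> = 0/sqrt(8), <v, e_2> = -6/sqrt(4).
Square and sum: Σ |<v, e_j>|^2 = 9.
Compute ||v||^2 = v·v = 27.
Deficit = 27 − 9 = 18 ≥ 0, confirming Bessel's inequality. (The deficit equals ||v − Σ <v,e_j> e_j||^2, the squared distance from v to span{e_j}.)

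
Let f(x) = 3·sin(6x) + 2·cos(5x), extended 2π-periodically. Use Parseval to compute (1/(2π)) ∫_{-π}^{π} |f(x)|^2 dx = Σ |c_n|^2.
Σ |c_n|^2 = 13/2

Expand |f|^2 and use orthogonality of {sin(nx), cos(mx)} on [-π, π]:
  ∫_{-π}^{π} sin(nx)^2 dx = π, ∫ cos(mx)^2 dx = π, and cross terms integrate to 0.
So ∫_{-π}^{π} f(x)^2 dx = 3^2 · π + 2^2 · π = (9 + 4)π.
Divide by 2π: (9 + 4)/2 = 13/2.
By Parseval, this equals Σ |c_n|^2.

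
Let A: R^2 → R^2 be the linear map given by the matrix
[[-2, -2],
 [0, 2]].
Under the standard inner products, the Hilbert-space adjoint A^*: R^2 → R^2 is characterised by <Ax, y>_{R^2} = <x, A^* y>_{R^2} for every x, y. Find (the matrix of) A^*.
A^* = A^T =
[[-2, 0],
 [-2, 2]]

For real matrices with standard dot products, the defining identity <Ax, y> = <x, A^* y> gives (Ax)^T y = x^T (A^*) y, i.e. x^T A^T y = x^T (A^*) y. Since this holds for all x, y, we must have A^* = A^T. Therefore
A^* =
[[-2, 0],
 [-2, 2]].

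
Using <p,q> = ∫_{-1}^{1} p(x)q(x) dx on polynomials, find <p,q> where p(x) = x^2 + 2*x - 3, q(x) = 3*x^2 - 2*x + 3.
<p,q> = -352/15

Expand the product: p(x)·q(x) = 3*x^4 + 4*x^3 - 10*x^2 + 12*x - 9.
∫_{-1}^{1} of each monomial x^k gives [2/(k+1) if k even, 0 if k odd]. Integrating term-by-term (or equivalently evaluating the antiderivative F(x) = 3*x^5/5 + x^4 - 10*x^3/3 + 6*x^2 - 9*x at the endpoints):
  F(1) − F(−1) = -71/15 − (281/15) = -352/15.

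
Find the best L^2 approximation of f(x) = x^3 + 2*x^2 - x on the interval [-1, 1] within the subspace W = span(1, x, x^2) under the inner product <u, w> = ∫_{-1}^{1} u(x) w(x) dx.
g(x) = 2*x^2 - 2*x/5

The best approximation g ∈ W is the orthogonal projection of f onto W. Writing g = a_0 + a_1 x + a_2 x^2, the coefficients solve the normal equations G · a = b where
  G_{ij} = <φ_i, φ_j> and b_i = <f, φ_i>, with φ_0 = 1, φ_1 = x, φ_2 = x^2.
G =
  [2, 0, 2/3]
  [0, 2/3, 0]
  [2/3, 0, 2/5],
b = (4/3, -4/15, 4/5).
Solving gives a_0 = 0, a_1 = -2/5, a_2 = 2, so
  g(x) = 2*x^2 - 2*x/5.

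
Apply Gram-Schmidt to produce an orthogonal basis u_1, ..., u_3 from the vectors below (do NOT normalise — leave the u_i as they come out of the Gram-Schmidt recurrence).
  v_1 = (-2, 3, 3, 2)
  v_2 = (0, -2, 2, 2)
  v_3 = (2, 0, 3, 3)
Orthogonal basis:
  u_1 = (-2, 3, 3, 2)
  u_2 = (4/13, -32/13, 20/13, 22/13)
  u_3 = (95/37, 71/74, 25/74, 23/37)

Apply the Gram-Schmidt recurrence
  u_1 = v_1
  u_i = v_i − Σ_{j<i} ((v_i · u_j) / (u_j · u_j)) · u_j.

Step by step this gives:
  u_1 = (-2, 3, 3, 2)
  u_2 = (4/13, -32/13, 20/13, 22/13)
  u_3 = (95/37, 71/74, 25/74, 23/37)

Orthogonality check:
  u_2 · u_1 = 0 (should be 0)
  u_3 · u_1 = 0 (should be 0)
  u_3 · u_2 = 0 (should be 0)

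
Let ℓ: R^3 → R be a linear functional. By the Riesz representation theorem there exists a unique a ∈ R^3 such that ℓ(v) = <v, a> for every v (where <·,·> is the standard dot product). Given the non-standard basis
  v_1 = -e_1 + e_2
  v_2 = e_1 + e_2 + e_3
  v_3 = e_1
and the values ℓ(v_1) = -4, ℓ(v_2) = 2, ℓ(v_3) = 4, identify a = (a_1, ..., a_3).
a = (4, 0, -2)

Write a = (a_1, ..., a_3) in the standard basis. For each basis vector v_i, ℓ(v_i) = <v_i, a> is a linear equation in the a_j's. Collect the n equations into a matrix system V a = ℓ, where row i of V is v_i (expressed in the standard basis). Since V is invertible (lower-triangular with 1s on the diagonal, up to permutation), solve by back-substitution:
  V =
[[-1, 1, 0],
 [1, 1, 1],
 [1, 0, 0]]
  V a = (-4, 2, 4)
Solving gives a = (4, 0, -2).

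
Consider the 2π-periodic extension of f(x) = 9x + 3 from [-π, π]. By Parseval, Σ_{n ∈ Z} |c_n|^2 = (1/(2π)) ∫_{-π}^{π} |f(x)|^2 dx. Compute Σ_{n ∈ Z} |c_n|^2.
Σ |c_n|^2 = 27π^2 + 9

Expand and integrate term by term over [-π, π]:
  ∫ (9x)^2 dx = 81·(2π^3/3); ∫ 2·9·(3)·x dx = 0 (odd integrand); ∫ 3^2 dx = 9·2π.
So (1/(2π)) ∫_{-π}^{π} (9x + 3)^2 dx = 81π^2/3 + 9 = 27π^2 + 9.
Parseval ⇒ Σ |c_n|^2 = 27π^2 + 9.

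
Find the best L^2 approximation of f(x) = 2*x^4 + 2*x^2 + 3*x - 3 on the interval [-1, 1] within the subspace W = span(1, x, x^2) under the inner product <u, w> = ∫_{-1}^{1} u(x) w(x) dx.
g(x) = 26*x^2/7 + 3*x - 111/35

The best approximation g ∈ W is the orthogonal projection of f onto W. Writing g = a_0 + a_1 x + a_2 x^2, the coefficients solve the normal equations G · a = b where
  G_{ij} = <φ_i, φ_j> and b_i = <f, φ_i>, with φ_0 = 1, φ_1 = x, φ_2 = x^2.
G =
  [2, 0, 2/3]
  [0, 2/3, 0]
  [2/3, 0, 2/5],
b = (-58/15, 2, -22/35).
Solving gives a_0 = -111/35, a_1 = 3, a_2 = 26/7, so
  g(x) = 26*x^2/7 + 3*x - 111/35.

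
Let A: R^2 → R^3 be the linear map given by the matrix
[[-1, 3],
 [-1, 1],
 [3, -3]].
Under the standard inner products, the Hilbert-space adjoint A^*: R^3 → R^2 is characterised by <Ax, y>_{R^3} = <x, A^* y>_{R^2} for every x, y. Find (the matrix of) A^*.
A^* = A^T =
[[-1, -1, 3],
 [3, 1, -3]]

For real matrices with standard dot products, the defining identity <Ax, y> = <x, A^* y> gives (Ax)^T y = x^T (A^*) y, i.e. x^T A^T y = x^T (A^*) y. Since this holds for all x, y, we must have A^* = A^T. Therefore
A^* =
[[-1, -1, 3],
 [3, 1, -3]].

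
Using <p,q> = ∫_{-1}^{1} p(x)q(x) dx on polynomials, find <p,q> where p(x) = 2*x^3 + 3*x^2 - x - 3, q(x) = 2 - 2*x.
<p,q> = -124/15

Expand the product: p(x)·q(x) = -4*x^4 - 2*x^3 + 8*x^2 + 4*x - 6.
∫_{-1}^{1} of each monomial x^k gives [2/(k+1) if k even, 0 if k odd]. Integrating term-by-term (or equivalently evaluating the antiderivative F(x) = -4*x^5/5 - x^4/2 + 8*x^3/3 + 2*x^2 - 6*x at the endpoints):
  F(1) − F(−1) = -79/30 − (169/30) = -124/15.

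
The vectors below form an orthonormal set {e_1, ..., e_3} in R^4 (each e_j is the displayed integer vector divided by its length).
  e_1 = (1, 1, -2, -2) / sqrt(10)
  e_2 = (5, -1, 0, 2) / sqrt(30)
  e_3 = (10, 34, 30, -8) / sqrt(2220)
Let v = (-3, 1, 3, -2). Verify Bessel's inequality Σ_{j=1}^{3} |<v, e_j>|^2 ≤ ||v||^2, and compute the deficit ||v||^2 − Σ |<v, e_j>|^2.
Σ |<v, e_j>|^2 = 3771/185; ||v||^2 = 23; deficit = 484/185

Write each e_j = u_j / sqrt(<u_j, u_j>) where u_j is the displayed integer vector. Then <v, e_j> = <v, u_j> / sqrt(<u_j, u_j>), so |<v, e_j>|^2 = <v, u_j>^2 / <u_j, u_j>.
Coefficients: <v, e_1> = -4/sqrt(10), <v, e_2> = -20/sqrt(30), <v, e_3> = 110/sqrt(2220).
Square and sum: Σ |<v, e_j>|^2 = 3771/185.
Compute ||v||^2 = v·v = 23.
Deficit = 23 − 3771/185 = 484/185 ≥ 0, confirming Bessel's inequality. (The deficit equals ||v − Σ <v,e_j> e_j||^2, the squared distance from v to span{e_j}.)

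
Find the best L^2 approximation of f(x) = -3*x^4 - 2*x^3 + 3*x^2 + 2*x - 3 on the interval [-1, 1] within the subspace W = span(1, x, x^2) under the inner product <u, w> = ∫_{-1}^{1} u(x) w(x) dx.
g(x) = 3*x^2/7 + 4*x/5 - 96/35

The best approximation g ∈ W is the orthogonal projection of f onto W. Writing g = a_0 + a_1 x + a_2 x^2, the coefficients solve the normal equations G · a = b where
  G_{ij} = <φ_i, φ_j> and b_i = <f, φ_i>, with φ_0 = 1, φ_1 = x, φ_2 = x^2.
G =
  [2, 0, 2/3]
  [0, 2/3, 0]
  [2/3, 0, 2/5],
b = (-26/5, 8/15, -58/35).
Solving gives a_0 = -96/35, a_1 = 4/5, a_2 = 3/7, so
  g(x) = 3*x^2/7 + 4*x/5 - 96/35.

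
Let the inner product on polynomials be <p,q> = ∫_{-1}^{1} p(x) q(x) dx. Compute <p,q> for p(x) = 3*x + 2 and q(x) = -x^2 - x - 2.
<p,q> = -34/3

Expand the product: p(x)·q(x) = -3*x^3 - 5*x^2 - 8*x - 4.
∫_{-1}^{1} of each monomial x^k gives [2/(k+1) if k even, 0 if k odd]. Integrating term-by-term (or equivalently evaluating the antiderivative F(x) = -3*x^4/4 - 5*x^3/3 - 4*x^2 - 4*x at the endpoints):
  F(1) − F(−1) = -125/12 − (11/12) = -34/3.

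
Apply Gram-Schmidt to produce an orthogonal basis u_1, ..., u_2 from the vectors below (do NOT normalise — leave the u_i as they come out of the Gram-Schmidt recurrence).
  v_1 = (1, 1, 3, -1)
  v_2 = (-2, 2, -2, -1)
Orthogonal basis:
  u_1 = (1, 1, 3, -1)
  u_2 = (-19/12, 29/12, -3/4, -17/12)

Apply the Gram-Schmidt recurrence
  u_1 = v_1
  u_i = v_i − Σ_{j<i} ((v_i · u_j) / (u_j · u_j)) · u_j.

Step by step this gives:
  u_1 = (1, 1, 3, -1)
  u_2 = (-19/12, 29/12, -3/4, -17/12)

Orthogonality check:
  u_2 · u_1 = 0 (should be 0)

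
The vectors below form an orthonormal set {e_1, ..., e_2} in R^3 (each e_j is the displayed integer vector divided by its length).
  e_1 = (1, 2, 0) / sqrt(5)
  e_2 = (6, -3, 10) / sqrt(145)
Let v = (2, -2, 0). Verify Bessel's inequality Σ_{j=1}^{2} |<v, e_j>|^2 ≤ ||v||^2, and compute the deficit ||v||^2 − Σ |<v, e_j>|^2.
Σ |<v, e_j>|^2 = 88/29; ||v||^2 = 8; deficit = 144/29

Write each e_j = u_j / sqrt(<u_j, u_j>) where u_j is the displayed integer vector. Then <v, e_j> = <v, u_j> / sqrt(<u_j, u_j>), so |<v, e_j>|^2 = <v, u_j>^2 / <u_j, u_j>.
Coefficients: <v, e_1> = -2/sqrt(5), <v, e_2> = 18/sqrt(145).
Square and sum: Σ |<v, e_j>|^2 = 88/29.
Compute ||v||^2 = v·v = 8.
Deficit = 8 − 88/29 = 144/29 ≥ 0, confirming Bessel's inequality. (The deficit equals ||v − Σ <v,e_j> e_j||^2, the squared distance from v to span{e_j}.)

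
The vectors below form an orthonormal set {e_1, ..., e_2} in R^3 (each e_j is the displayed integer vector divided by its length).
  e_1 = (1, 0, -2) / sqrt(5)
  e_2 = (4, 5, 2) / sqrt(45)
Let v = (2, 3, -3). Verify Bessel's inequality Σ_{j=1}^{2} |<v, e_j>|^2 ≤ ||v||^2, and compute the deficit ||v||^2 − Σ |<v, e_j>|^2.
Σ |<v, e_j>|^2 = 173/9; ||v||^2 = 22; deficit = 25/9

Write each e_j = u_j / sqrt(<u_j, u_j>) where u_j is the displayed integer vector. Then <v, e_j> = <v, u_j> / sqrt(<u_j, u_j>), so |<v, e_j>|^2 = <v, u_j>^2 / <u_j, u_j>.
Coefficients: <v, e_1> = 8/sqrt(5), <v, e_2> = 17/sqrt(45).
Square and sum: Σ |<v, e_j>|^2 = 173/9.
Compute ||v||^2 = v·v = 22.
Deficit = 22 − 173/9 = 25/9 ≥ 0, confirming Bessel's inequality. (The deficit equals ||v − Σ <v,e_j> e_j||^2, the squared distance from v to span{e_j}.)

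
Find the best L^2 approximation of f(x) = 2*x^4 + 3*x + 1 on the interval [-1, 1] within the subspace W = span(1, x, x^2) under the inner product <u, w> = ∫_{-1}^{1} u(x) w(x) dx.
g(x) = 12*x^2/7 + 3*x + 29/35

The best approximation g ∈ W is the orthogonal projection of f onto W. Writing g = a_0 + a_1 x + a_2 x^2, the coefficients solve the normal equations G · a = b where
  G_{ij} = <φ_i, φ_j> and b_i = <f, φ_i>, with φ_0 = 1, φ_1 = x, φ_2 = x^2.
G =
  [2, 0, 2/3]
  [0, 2/3, 0]
  [2/3, 0, 2/5],
b = (14/5, 2, 26/21).
Solving gives a_0 = 29/35, a_1 = 3, a_2 = 12/7, so
  g(x) = 12*x^2/7 + 3*x + 29/35.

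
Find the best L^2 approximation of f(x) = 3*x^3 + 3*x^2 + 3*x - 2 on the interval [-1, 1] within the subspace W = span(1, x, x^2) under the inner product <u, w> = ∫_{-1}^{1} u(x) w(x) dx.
g(x) = 3*x^2 + 24*x/5 - 2

The best approximation g ∈ W is the orthogonal projection of f onto W. Writing g = a_0 + a_1 x + a_2 x^2, the coefficients solve the normal equations G · a = b where
  G_{ij} = <φ_i, φ_j> and b_i = <f, φ_i>, with φ_0 = 1, φ_1 = x, φ_2 = x^2.
G =
  [2, 0, 2/3]
  [0, 2/3, 0]
  [2/3, 0, 2/5],
b = (-2, 16/5, -2/15).
Solving gives a_0 = -2, a_1 = 24/5, a_2 = 3, so
  g(x) = 3*x^2 + 24*x/5 - 2.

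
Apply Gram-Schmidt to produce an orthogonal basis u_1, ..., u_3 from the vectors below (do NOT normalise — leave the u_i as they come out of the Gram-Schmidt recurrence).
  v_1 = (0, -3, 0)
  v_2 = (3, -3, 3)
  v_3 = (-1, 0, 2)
Orthogonal basis:
  u_1 = (0, -3, 0)
  u_2 = (3, 0, 3)
  u_3 = (-3/2, 0, 3/2)

Apply the Gram-Schmidt recurrence
  u_1 = v_1
  u_i = v_i − Σ_{j<i} ((v_i · u_j) / (u_j · u_j)) · u_j.

Step by step this gives:
  u_1 = (0, -3, 0)
  u_2 = (3, 0, 3)
  u_3 = (-3/2, 0, 3/2)

Orthogonality check:
  u_2 · u_1 = 0 (should be 0)
  u_3 · u_1 = 0 (should be 0)
  u_3 · u_2 = 0 (should be 0)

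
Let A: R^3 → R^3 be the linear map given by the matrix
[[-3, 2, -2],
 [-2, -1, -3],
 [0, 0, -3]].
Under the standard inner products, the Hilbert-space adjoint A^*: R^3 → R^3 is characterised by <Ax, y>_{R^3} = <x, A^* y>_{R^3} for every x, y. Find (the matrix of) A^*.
A^* = A^T =
[[-3, -2, 0],
 [2, -1, 0],
 [-2, -3, -3]]

For real matrices with standard dot products, the defining identity <Ax, y> = <x, A^* y> gives (Ax)^T y = x^T (A^*) y, i.e. x^T A^T y = x^T (A^*) y. Since this holds for all x, y, we must have A^* = A^T. Therefore
A^* =
[[-3, -2, 0],
 [2, -1, 0],
 [-2, -3, -3]].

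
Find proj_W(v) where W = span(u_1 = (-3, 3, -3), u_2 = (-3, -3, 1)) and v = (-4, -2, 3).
proj_W(v) = (-47/14, -23/7, 15/14)

Set up U = [u_1 | ... | u_2] ∈ R^(3×2). The projector onto W = col(U) is P = U (U^T U)^(-1) U^T.
Compute U^T U =
  [27, -3]
  [-3, 19],
and U^T v = (-3, 21).
Solve U^T U · c = U^T v for the coefficients: c = (1/84, 31/28). The projection is proj_W(v) = U c.
Check: (v - proj_W(v)) · u_1 = 0  (should be 0).
Check: (v - proj_W(v)) · u_2 = 0  (should be 0).
Result: proj_W(v) = (-47/14, -23/7, 15/14).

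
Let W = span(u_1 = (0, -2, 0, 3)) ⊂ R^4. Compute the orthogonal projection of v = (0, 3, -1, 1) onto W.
proj_W(v) = (0, 6/13, 0, -9/13)

Set up U = [u_1 | ... | u_1] ∈ R^(4×1). The projector onto W = col(U) is P = U (U^T U)^(-1) U^T.
Compute U^T U =
  [13],
and U^T v = (-3).
Solve U^T U · c = U^T v for the coefficients: c = (-3/13). The projection is proj_W(v) = U c.
Check: (v - proj_W(v)) · u_1 = 0  (should be 0).
Result: proj_W(v) = (0, 6/13, 0, -9/13).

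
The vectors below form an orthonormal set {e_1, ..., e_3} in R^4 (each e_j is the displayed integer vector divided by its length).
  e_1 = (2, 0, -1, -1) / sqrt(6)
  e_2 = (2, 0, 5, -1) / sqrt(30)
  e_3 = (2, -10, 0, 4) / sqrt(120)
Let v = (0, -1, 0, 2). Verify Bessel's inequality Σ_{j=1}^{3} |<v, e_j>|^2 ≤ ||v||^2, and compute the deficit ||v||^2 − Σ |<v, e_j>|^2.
Σ |<v, e_j>|^2 = 7/2; ||v||^2 = 5; deficit = 3/2

Write each e_j = u_j / sqrt(<u_j, u_j>) where u_j is the displayed integer vector. Then <v, e_j> = <v, u_j> / sqrt(<u_j, u_j>), so |<v, e_j>|^2 = <v, u_j>^2 / <u_j, u_j>.
Coefficients: <v, e_1> = -2/sqrt(6), <v, e_2> = -2/sqrt(30), <v, e_3> = 18/sqrt(120).
Square and sum: Σ |<v, e_j>|^2 = 7/2.
Compute ||v||^2 = v·v = 5.
Deficit = 5 − 7/2 = 3/2 ≥ 0, confirming Bessel's inequality. (The deficit equals ||v − Σ <v,e_j> e_j||^2, the squared distance from v to span{e_j}.)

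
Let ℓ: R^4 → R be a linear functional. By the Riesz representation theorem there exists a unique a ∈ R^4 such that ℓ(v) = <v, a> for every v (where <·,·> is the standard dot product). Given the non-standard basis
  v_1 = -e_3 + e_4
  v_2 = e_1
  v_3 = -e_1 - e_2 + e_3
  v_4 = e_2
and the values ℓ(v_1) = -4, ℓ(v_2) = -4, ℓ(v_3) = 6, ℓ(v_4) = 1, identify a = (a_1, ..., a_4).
a = (-4, 1, 3, -1)

Write a = (a_1, ..., a_4) in the standard basis. For each basis vector v_i, ℓ(v_i) = <v_i, a> is a linear equation in the a_j's. Collect the n equations into a matrix system V a = ℓ, where row i of V is v_i (expressed in the standard basis). Since V is invertible (lower-triangular with 1s on the diagonal, up to permutation), solve by back-substitution:
  V =
[[0, 0, -1, 1],
 [1, 0, 0, 0],
 [-1, -1, 1, 0],
 [0, 1, 0, 0]]
  V a = (-4, -4, 6, 1)
Solving gives a = (-4, 1, 3, -1).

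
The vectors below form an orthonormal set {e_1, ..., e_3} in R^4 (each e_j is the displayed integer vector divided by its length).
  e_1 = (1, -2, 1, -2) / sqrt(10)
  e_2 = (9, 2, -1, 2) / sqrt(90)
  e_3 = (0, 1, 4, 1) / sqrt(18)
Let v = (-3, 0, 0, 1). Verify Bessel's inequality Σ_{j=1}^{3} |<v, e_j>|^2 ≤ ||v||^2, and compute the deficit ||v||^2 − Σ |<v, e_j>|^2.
Σ |<v, e_j>|^2 = 19/2; ||v||^2 = 10; deficit = 1/2

Write each e_j = u_j / sqrt(<u_j, u_j>) where u_j is the displayed integer vector. Then <v, e_j> = <v, u_j> / sqrt(<u_j, u_j>), so |<v, e_j>|^2 = <v, u_j>^2 / <u_j, u_j>.
Coefficients: <v, e_1> = -5/sqrt(10), <v, e_2> = -25/sqrt(90), <v, e_3> = 1/sqrt(18).
Square and sum: Σ |<v, e_j>|^2 = 19/2.
Compute ||v||^2 = v·v = 10.
Deficit = 10 − 19/2 = 1/2 ≥ 0, confirming Bessel's inequality. (The deficit equals ||v − Σ <v,e_j> e_j||^2, the squared distance from v to span{e_j}.)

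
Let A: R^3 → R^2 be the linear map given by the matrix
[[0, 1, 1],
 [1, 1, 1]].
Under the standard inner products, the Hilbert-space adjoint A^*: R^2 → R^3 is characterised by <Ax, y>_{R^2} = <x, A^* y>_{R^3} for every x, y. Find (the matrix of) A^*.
A^* = A^T =
[[0, 1],
 [1, 1],
 [1, 1]]

For real matrices with standard dot products, the defining identity <Ax, y> = <x, A^* y> gives (Ax)^T y = x^T (A^*) y, i.e. x^T A^T y = x^T (A^*) y. Since this holds for all x, y, we must have A^* = A^T. Therefore
A^* =
[[0, 1],
 [1, 1],
 [1, 1]].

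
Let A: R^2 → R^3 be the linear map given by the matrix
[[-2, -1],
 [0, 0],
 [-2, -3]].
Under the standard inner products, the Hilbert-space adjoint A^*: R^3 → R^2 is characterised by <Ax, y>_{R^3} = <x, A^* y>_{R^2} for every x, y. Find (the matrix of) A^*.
A^* = A^T =
[[-2, 0, -2],
 [-1, 0, -3]]

For real matrices with standard dot products, the defining identity <Ax, y> = <x, A^* y> gives (Ax)^T y = x^T (A^*) y, i.e. x^T A^T y = x^T (A^*) y. Since this holds for all x, y, we must have A^* = A^T. Therefore
A^* =
[[-2, 0, -2],
 [-1, 0, -3]].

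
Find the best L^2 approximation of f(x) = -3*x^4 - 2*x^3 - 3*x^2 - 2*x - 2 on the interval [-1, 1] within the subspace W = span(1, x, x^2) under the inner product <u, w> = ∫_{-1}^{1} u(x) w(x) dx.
g(x) = -39*x^2/7 - 16*x/5 - 61/35

The best approximation g ∈ W is the orthogonal projection of f onto W. Writing g = a_0 + a_1 x + a_2 x^2, the coefficients solve the normal equations G · a = b where
  G_{ij} = <φ_i, φ_j> and b_i = <f, φ_i>, with φ_0 = 1, φ_1 = x, φ_2 = x^2.
G =
  [2, 0, 2/3]
  [0, 2/3, 0]
  [2/3, 0, 2/5],
b = (-36/5, -32/15, -356/105).
Solving gives a_0 = -61/35, a_1 = -16/5, a_2 = -39/7, so
  g(x) = -39*x^2/7 - 16*x/5 - 61/35.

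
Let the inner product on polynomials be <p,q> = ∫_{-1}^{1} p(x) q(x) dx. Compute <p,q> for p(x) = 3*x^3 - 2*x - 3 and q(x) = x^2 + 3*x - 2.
<p,q> = 48/5

Expand the product: p(x)·q(x) = 3*x^5 + 9*x^4 - 8*x^3 - 9*x^2 - 5*x + 6.
∫_{-1}^{1} of each monomial x^k gives [2/(k+1) if k even, 0 if k odd]. Integrating term-by-term (or equivalently evaluating the antiderivative F(x) = x^6/2 + 9*x^5/5 - 2*x^4 - 3*x^3 - 5*x^2/2 + 6*x at the endpoints):
  F(1) − F(−1) = 4/5 − (-44/5) = 48/5.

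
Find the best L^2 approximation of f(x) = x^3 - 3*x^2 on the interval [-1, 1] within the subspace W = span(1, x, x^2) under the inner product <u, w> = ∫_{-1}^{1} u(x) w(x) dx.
g(x) = -3*x^2 + 3*x/5

The best approximation g ∈ W is the orthogonal projection of f onto W. Writing g = a_0 + a_1 x + a_2 x^2, the coefficients solve the normal equations G · a = b where
  G_{ij} = <φ_i, φ_j> and b_i = <f, φ_i>, with φ_0 = 1, φ_1 = x, φ_2 = x^2.
G =
  [2, 0, 2/3]
  [0, 2/3, 0]
  [2/3, 0, 2/5],
b = (-2, 2/5, -6/5).
Solving gives a_0 = 0, a_1 = 3/5, a_2 = -3, so
  g(x) = -3*x^2 + 3*x/5.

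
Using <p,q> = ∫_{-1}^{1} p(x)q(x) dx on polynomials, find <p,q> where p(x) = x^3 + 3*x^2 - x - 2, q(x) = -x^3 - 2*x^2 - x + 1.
<p,q> = -142/105

Expand the product: p(x)·q(x) = -x^6 - 5*x^5 - 6*x^4 + 2*x^3 + 8*x^2 + x - 2.
∫_{-1}^{1} of each monomial x^k gives [2/(k+1) if k even, 0 if k odd]. Integrating term-by-term (or equivalently evaluating the antiderivative F(x) = -x^7/7 - 5*x^6/6 - 6*x^5/5 + x^4/2 + 8*x^3/3 + x^2/2 - 2*x at the endpoints):
  F(1) − F(−1) = -107/210 − (59/70) = -142/105.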